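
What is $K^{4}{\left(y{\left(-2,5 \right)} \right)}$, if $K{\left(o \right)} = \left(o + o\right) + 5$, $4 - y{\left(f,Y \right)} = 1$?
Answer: $14641$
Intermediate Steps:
$y{\left(f,Y \right)} = 3$ ($y{\left(f,Y \right)} = 4 - 1 = 3$)
$K{\left(o \right)} = 5 + 2 o$ ($K{\left(o \right)} = 2 o + 5 = 5 + 2 o$)
$K^{4}{\left(y{\left(-2,5 \right)} \right)} = \left(5 + 2 \cdot 3\right)^{4} = \left(5 + 6\right)^{4} = 11^{4} = 14641$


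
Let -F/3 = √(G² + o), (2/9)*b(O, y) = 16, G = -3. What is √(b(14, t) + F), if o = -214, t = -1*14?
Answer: √(72 - 3*I*√205) ≈ 8.8272 - 2.433*I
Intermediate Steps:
t = -14
b(O, y) = 72 (b(O, y) = (9/2)*16 = 72)
F = -3*I*√205 (F = -3*√((-3)² - 214) = -3*√(9 - 214) = -3*I*√205 ≈ -42.953*I)
√(b(14, t) + F) = √(72 - 3*I*√205)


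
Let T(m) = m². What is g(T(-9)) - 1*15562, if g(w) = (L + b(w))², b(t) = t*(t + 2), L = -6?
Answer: 45102527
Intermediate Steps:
b(t) = t*(2 + t)
g(w) = (-6 + w*(2 + w))²
g(T(-9)) - 1*15562 = (-6 + (-9)²*(2 + (-9)²))² - 1*15562 = (-6 + 81*(2 + 81))² - 15562 = (-6 + 81*83)² - 15562 = (-6 + 6723)² - 15562 = 6717² - 15562 = 45118089 - 15562 = 45102527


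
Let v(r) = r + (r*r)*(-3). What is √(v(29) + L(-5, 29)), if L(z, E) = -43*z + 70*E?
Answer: I*√249 ≈ 15.78*I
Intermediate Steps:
v(r) = r - 3*r² (v(r) = r + r²*(-3) = r - 3*r²)
√(v(29) + L(-5, 29)) = √(29*(1 - 3*29) + (-43*(-5) + 70*29)) = √(29*(1 - 87) + (215 + 2030)) = √(29*(-86) + 2245) = √(-2494 + 2245) = √(-249) = I*√249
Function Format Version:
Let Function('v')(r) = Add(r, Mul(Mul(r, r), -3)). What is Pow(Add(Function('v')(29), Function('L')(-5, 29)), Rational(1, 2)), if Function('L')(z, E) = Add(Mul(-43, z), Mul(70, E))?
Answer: Mul(I, Pow(249, Rational(1, 2))) ≈ Mul(15.780, I)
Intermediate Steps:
Function('v')(r) = Add(r, Mul(-3, Pow(r, 2))) (Function('v')(r) = Add(r, Mul(Pow(r, 2), -3)) = Add(r, Mul(-3, Pow(r, 2))))
Pow(Add(Function('v')(29), Function('L')(-5, 29)), Rational(1, 2)) = Pow(Add(Mul(29, Add(1, Mul(-3, 29))), Add(Mul(-43, -5), Mul(70, 29))), Rational(1, 2)) = Pow(Add(Mul(29, Add(1, -87)), Add(215, 2030)), Rational(1, 2)) = Pow(Add(Mul(29, -86), 2245), Rational(1, 2)) = Pow(Add(-2494, 2245), Rational(1, 2)) = Pow(-249, Rational(1, 2)) = Mul(I, Pow(249, Rational(1, 2)))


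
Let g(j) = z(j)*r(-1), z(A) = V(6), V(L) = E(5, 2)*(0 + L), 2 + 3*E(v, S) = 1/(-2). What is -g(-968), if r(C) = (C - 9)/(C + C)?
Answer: 25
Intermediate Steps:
E(v, S) = -⅚ (E(v, S) = -⅔ + (⅓)/(-2) = -⅔ + (⅓)*(-½) = -⅔ - ⅙ = -⅚)
r(C) = (-9 + C)/(2*C) (r(C) = (-9 + C)/((2*C)) = (-9 + C)*(1/(2*C)) = (-9 + C)/(2*C))
V(L) = -5*L/6 (V(L) = -5*(0 + L)/6 = -5*L/6)
z(A) = -5 (z(A) = -⅚*6 = -5)
g(j) = -25 (g(j) = -5*(-9 - 1)/(2*(-1)) = -5*(-1)*(-10)/2 = -5*5 = -25)
-g(-968) = -1*(-25) = 25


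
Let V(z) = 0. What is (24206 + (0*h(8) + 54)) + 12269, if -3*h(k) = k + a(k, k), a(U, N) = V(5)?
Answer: 36529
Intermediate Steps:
a(U, N) = 0
h(k) = -k/3 (h(k) = -(k + 0)/3 = -k/3)
(24206 + (0*h(8) + 54)) + 12269 = (24206 + (0*(-1/3*8) + 54)) + 12269 = (24206 + (0*(-8/3) + 54)) + 12269 = (24206 + (0 + 54)) + 12269 = (24206 + 54) + 12269 = 24260 + 12269 = 36529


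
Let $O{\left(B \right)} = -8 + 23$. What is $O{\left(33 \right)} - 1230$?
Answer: $-1215$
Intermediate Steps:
$O{\left(B \right)} = 15$
$O{\left(33 \right)} - 1230 = 15 - 1230 = -1215$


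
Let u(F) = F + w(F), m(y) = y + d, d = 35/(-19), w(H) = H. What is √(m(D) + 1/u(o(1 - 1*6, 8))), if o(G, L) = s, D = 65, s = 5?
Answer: √2283610/190 ≈ 7.9535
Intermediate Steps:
d = -35/19 (d = 35*(-1/19) = -35/19 ≈ -1.8421)
o(G, L) = 5
m(y) = -35/19 + y (m(y) = y - 35/19 = -35/19 + y)
u(F) = 2*F (u(F) = F + F = 2*F)
√(m(D) + 1/u(o(1 - 1*6, 8))) = √((-35/19 + 65) + 1/(2*5)) = √(1200/19 + 1/10) = √(1200/19 + ⅒) = √(12019/190) = √2283610/190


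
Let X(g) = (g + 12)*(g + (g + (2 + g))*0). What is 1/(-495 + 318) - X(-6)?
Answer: 6371/177 ≈ 35.994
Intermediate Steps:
X(g) = g*(12 + g) (X(g) = (12 + g)*(g + (2 + 2*g)*0) = (12 + g)*(g + 0) = (12 + g)*g = g*(12 + g))
1/(-495 + 318) - X(-6) = 1/(-495 + 318) - (-6)*(12 - 6) = 1/(-177) - (-6)*6 = -1/177 - 1*(-36) = -1/177 + 36 = 6371/177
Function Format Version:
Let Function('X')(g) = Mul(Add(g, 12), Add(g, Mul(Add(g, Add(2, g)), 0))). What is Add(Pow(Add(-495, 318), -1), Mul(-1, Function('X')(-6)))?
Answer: Rational(6371, 177) ≈ 35.994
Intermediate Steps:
Function('X')(g) = Mul(g, Add(12, g)) (Function('X')(g) = Mul(Add(12, g), Add(g, Mul(Add(2, Mul(2, g)), 0))) = Mul(Add(12, g), Add(g, 0)) = Mul(Add(12, g), g) = Mul(g, Add(12, g)))
Add(Pow(Add(-495, 318), -1), Mul(-1, Function('X')(-6))) = Add(Pow(Add(-495, 318), -1), Mul(-1, Mul(-6, Add(12, -6)))) = Add(Pow(-177, -1), Mul(-1, Mul(-6, 6))) = Add(Rational(-1, 177), Mul(-1, -36)) = Add(Rational(-1, 177), 36) = Rational(6371, 177)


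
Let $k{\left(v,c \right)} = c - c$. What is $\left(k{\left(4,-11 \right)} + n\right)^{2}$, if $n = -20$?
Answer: $400$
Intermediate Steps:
$k{\left(v,c \right)} = 0$
$\left(k{\left(4,-11 \right)} + n\right)^{2} = \left(0 - 20\right)^{2} = \left(-20\right)^{2} = 400$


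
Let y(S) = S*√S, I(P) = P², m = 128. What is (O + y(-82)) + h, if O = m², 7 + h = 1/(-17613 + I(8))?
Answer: 287399972/17549 - 82*I*√82 ≈ 16377.0 - 742.54*I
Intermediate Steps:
y(S) = S^(3/2)
h = -122844/17549 (h = -7 + 1/(-17613 + 8²) = -7 + 1/(-17613 + 64) = -7 + 1/(-17549) = -7 - 1/17549 = -122844/17549 ≈ -7.0001)
O = 16384 (O = 128² = 16384)
(O + y(-82)) + h = (16384 + (-82)^(3/2)) - 122844/17549 = (16384 - 82*I*√82) - 122844/17549 = 287399972/17549 - 82*I*√82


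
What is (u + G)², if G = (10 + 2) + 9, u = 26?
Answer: 2209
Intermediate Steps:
G = 21 (G = 12 + 9 = 21)
(u + G)² = (26 + 21)² = 47² = 2209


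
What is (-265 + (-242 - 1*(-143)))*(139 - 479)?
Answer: 123760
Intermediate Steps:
(-265 + (-242 - 1*(-143)))*(139 - 479) = (-265 + (-242 + 143))*(-340) = (-265 - 99)*(-340) = -364*(-340) = 123760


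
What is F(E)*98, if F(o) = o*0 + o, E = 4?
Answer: 392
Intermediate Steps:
F(o) = o (F(o) = 0 + o = o)
F(E)*98 = 4*98 = 392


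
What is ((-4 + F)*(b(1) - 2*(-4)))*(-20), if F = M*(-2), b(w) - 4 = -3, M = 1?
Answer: 1080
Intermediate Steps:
b(w) = 1 (b(w) = 4 - 3 = 1)
F = -2 (F = 1*(-2) = -2)
((-4 + F)*(b(1) - 2*(-4)))*(-20) = ((-4 - 2)*(1 - 2*(-4)))*(-20) = -6*(1 + 8)*(-20) = -6*9*(-20) = -54*(-20) = 1080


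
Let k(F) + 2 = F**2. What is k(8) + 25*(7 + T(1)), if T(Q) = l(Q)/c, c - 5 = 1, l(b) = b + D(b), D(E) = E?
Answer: 736/3 ≈ 245.33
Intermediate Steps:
l(b) = 2*b (l(b) = b + b = 2*b)
c = 6 (c = 5 + 1 = 6)
k(F) = -2 + F**2
T(Q) = Q/3 (T(Q) = (2*Q)/6 = (2*Q)*(1/6) = Q/3)
k(8) + 25*(7 + T(1)) = (-2 + 8**2) + 25*(7 + (1/3)*1) = (-2 + 64) + 25*(7 + 1/3) = 62 + 25*(22/3) = 62 + 550/3 = 736/3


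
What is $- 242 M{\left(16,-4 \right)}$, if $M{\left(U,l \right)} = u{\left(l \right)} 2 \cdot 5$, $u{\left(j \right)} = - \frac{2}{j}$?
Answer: $-1210$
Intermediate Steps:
$M{\left(U,l \right)} = - \frac{20}{l}$ ($M{\left(U,l \right)} = - \frac{2}{l} 2 \cdot 5 = - \frac{4}{l} 5 = - \frac{20}{l}$)
$- 242 M{\left(16,-4 \right)} = - 242 \left(- \frac{20}{-4}\right) = - 242 \left(\left(-20\right) \left(- \frac{1}{4}\right)\right) = \left(-242\right) 5 = -1210$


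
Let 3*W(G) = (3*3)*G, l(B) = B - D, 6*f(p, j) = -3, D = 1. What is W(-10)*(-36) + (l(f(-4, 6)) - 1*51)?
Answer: 2055/2 ≈ 1027.5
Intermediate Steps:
f(p, j) = -1/2 (f(p, j) = (1/6)*(-3) = -1/2)
l(B) = -1 + B (l(B) = B - 1*1 = B - 1 = -1 + B)
W(G) = 3*G (W(G) = ((3*3)*G)/3 = (9*G)/3 = 3*G)
W(-10)*(-36) + (l(f(-4, 6)) - 1*51) = (3*(-10))*(-36) + ((-1 - 1/2) - 1*51) = -30*(-36) + (-3/2 - 51) = 1080 - 105/2 = 2055/2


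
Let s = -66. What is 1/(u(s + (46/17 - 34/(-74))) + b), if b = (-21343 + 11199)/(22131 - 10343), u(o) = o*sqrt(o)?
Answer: -1859864570444888/536180820729213182547 + 215904065141303*I*sqrt(24859967)/536180820729213182547 ≈ -3.4687e-6 + 0.0020077*I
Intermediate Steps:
u(o) = o**(3/2)
b = -2536/2947 (b = -10144/11788 = -10144*1/11788 = -2536/2947 ≈ -0.86054)
1/(u(s + (46/17 - 34/(-74))) + b) = 1/((-66 + (46/17 - 34/(-74)))**(3/2) - 2536/2947) = 1/((-66 + (46*(1/17) - 34*(-1/74)))**(3/2) - 2536/2947) = 1/((-66 + (46/17 + 17/37))**(3/2) - 2536/2947) = 1/((-66 + 1991/629)**(3/2) - 2536/2947) = 1/((-39523/629)**(3/2) - 2536/2947) = 1/(-39523*I*sqrt(24859967)/395641 - 2536/2947) = 1/(-2536/2947 - 39523*I*sqrt(24859967)/395641)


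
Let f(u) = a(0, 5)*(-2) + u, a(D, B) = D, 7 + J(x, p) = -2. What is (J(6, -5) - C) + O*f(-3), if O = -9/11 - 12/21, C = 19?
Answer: -1835/77 ≈ -23.831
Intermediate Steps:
J(x, p) = -9 (J(x, p) = -7 - 2 = -9)
O = -107/77 (O = -9*1/11 - 12*1/21 = -9/11 - 4/7 = -107/77 ≈ -1.3896)
f(u) = u (f(u) = 0*(-2) + u = 0 + u = u)
(J(6, -5) - C) + O*f(-3) = (-9 - 1*19) - 107/77*(-3) = (-9 - 19) + 321/77 = -28 + 321/77 = -1835/77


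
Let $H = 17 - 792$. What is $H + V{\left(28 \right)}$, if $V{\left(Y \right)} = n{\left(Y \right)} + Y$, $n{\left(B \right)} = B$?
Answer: $-719$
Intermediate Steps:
$V{\left(Y \right)} = 2 Y$ ($V{\left(Y \right)} = Y + Y = 2 Y$)
$H = -775$ ($H = 17 - 792 = -775$)
$H + V{\left(28 \right)} = -775 + 2 \cdot 28 = -775 + 56 = -719$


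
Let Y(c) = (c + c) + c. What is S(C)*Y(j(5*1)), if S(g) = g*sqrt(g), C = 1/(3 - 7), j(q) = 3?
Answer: -9*I/8 ≈ -1.125*I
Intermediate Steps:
C = -1/4 (C = 1/(-4) = -1/4 ≈ -0.25000)
S(g) = g**(3/2)
Y(c) = 3*c (Y(c) = 2*c + c = 3*c)
S(C)*Y(j(5*1)) = (-1/4)**(3/2)*(3*3) = -I/8*9 = -9*I/8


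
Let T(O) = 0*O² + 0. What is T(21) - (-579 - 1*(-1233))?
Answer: -654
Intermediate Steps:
T(O) = 0 (T(O) = 0 + 0 = 0)
T(21) - (-579 - 1*(-1233)) = 0 - (-579 - 1*(-1233)) = 0 - (-579 + 1233) = 0 - 1*654 = 0 - 654 = -654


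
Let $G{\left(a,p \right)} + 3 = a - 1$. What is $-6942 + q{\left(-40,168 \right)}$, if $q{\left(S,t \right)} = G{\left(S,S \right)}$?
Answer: $-6986$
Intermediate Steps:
$G{\left(a,p \right)} = -4 + a$ ($G{\left(a,p \right)} = -3 + \left(a - 1\right) = -3 + \left(-1 + a\right) = -4 + a$)
$q{\left(S,t \right)} = -4 + S$
$-6942 + q{\left(-40,168 \right)} = -6942 - 44 = -6986$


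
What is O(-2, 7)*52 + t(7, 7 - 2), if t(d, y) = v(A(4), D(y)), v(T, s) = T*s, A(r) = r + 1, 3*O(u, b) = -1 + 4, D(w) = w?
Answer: 77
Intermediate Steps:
O(u, b) = 1 (O(u, b) = (-1 + 4)/3 = (⅓)*3 = 1)
A(r) = 1 + r
t(d, y) = 5*y (t(d, y) = (1 + 4)*y = 5*y)
O(-2, 7)*52 + t(7, 7 - 2) = 1*52 + 5*(7 - 2) = 52 + 5*5 = 52 + 25 = 77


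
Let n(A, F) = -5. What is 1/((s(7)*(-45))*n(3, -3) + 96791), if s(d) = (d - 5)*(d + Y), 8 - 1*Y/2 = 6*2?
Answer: 1/96341 ≈ 1.0380e-5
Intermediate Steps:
Y = -8 (Y = 16 - 12*2 = 16 - 2*12 = 16 - 24 = -8)
s(d) = (-8 + d)*(-5 + d) (s(d) = (d - 5)*(d - 8) = (-5 + d)*(-8 + d) = (-8 + d)*(-5 + d))
1/((s(7)*(-45))*n(3, -3) + 96791) = 1/(((40 + 7² - 13*7)*(-45))*(-5) + 96791) = 1/(((40 + 49 - 91)*(-45))*(-5) + 96791) = 1/(-2*(-45)*(-5) + 96791) = 1/(90*(-5) + 96791) = 1/(-450 + 96791) = 1/96341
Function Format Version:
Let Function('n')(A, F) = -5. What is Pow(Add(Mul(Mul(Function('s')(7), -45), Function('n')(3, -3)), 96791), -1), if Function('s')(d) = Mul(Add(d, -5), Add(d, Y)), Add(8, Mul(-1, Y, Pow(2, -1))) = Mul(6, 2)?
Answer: Rational(1, 96341) ≈ 1.0380e-5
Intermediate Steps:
Y = -8 (Y = Add(16, Mul(-2, Mul(6, 2))) = Add(16, Mul(-2, 12)) = Add(16, -24) = -8)
Function('s')(d) = Mul(Add(-8, d), Add(-5, d)) (Function('s')(d) = Mul(Add(d, -5), Add(d, -8)) = Mul(Add(-5, d), Add(-8, d)) = Mul(Add(-8, d), Add(-5, d)))
Pow(Add(Mul(Mul(Function('s')(7), -45), Function('n')(3, -3)), 96791), -1) = Pow(Add(Mul(Mul(Add(40, Pow(7, 2), Mul(-13, 7)), -45), -5), 96791), -1) = Pow(Add(Mul(Mul(Add(40, 49, -91), -45), -5), 96791), -1) = Pow(Add(Mul(Mul(-2, -45), -5), 96791), -1) = Pow(Add(Mul(90, -5), 96791), -1) = Pow(Add(-450, 96791), -1) = Pow(96341, -1) = Rational(1, 96341)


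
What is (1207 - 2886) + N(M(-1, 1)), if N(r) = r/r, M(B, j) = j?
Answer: -1678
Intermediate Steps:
N(r) = 1
(1207 - 2886) + N(M(-1, 1)) = (1207 - 2886) + 1 = -1679 + 1 = -1678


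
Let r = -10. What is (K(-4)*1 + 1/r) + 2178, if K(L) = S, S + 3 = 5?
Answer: 21799/10 ≈ 2179.9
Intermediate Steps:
S = 2 (S = -3 + 5 = 2)
K(L) = 2
(K(-4)*1 + 1/r) + 2178 = (2*1 + 1/(-10)) + 2178 = (2 - 1/10) + 2178 = 19/10 + 2178 = 21799/10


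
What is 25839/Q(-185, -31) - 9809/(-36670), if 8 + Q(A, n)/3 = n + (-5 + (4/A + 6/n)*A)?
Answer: -489486242/238355 ≈ -2053.6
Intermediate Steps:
Q(A, n) = -39 + 3*n + 3*A*(4/A + 6/n) (Q(A, n) = -24 + 3*(n + (-5 + (4/A + 6/n)*A)) = -24 + 3*(n + (-5 + A*(4/A + 6/n))) = -24 + 3*(-5 + n + A*(4/A + 6/n)) = -24 + (-15 + 3*n + 3*A*(4/A + 6/n)) = -39 + 3*n + 3*A*(4/A + 6/n))
25839/Q(-185, -31) - 9809/(-36670) = 25839/(-27 + 3*(-31) + 18*(-185)/(-31)) - 9809/(-36670) = 25839/(-27 - 93 + 18*(-185)*(-1/31)) - 9809*(-1/36670) = 25839/(-27 - 93 + 3330/31) + 9809/36670 = 25839/(-390/31) + 9809/36670 = 25839*(-31/390) + 9809/36670 = -267003/130 + 9809/36670 = -489486242/238355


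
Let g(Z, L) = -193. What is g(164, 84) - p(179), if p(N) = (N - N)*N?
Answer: -193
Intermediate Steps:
p(N) = 0 (p(N) = 0*N = 0)
g(164, 84) - p(179) = -193 - 1*0 = -193 + 0 = -193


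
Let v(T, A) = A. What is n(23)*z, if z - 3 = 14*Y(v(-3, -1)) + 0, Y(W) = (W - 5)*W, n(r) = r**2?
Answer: 46023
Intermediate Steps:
Y(W) = W*(-5 + W) (Y(W) = (-5 + W)*W = W*(-5 + W))
z = 87 (z = 3 + (14*(-(-5 - 1)) + 0) = 3 + (14*(-1*(-6)) + 0) = 3 + (14*6 + 0) = 3 + (84 + 0) = 3 + 84 = 87)
n(23)*z = 23**2*87 = 529*87 = 46023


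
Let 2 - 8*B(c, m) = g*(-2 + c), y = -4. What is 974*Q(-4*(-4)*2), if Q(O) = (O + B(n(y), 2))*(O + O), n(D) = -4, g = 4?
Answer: 2197344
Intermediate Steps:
B(c, m) = 5/4 - c/2 (B(c, m) = 1/4 - (-2 + c)/2 = 1/4 - (-8 + 4*c)/8 = 1/4 + (1 - c/2) = 5/4 - c/2)
Q(O) = 2*O*(13/4 + O) (Q(O) = (O + (5/4 - 1/2*(-4)))*(O + O) = (O + (5/4 + 2))*(2*O) = (O + 13/4)*(2*O) = (13/4 + O)*(2*O) = 2*O*(13/4 + O))
974*Q(-4*(-4)*2) = 974*((-4*(-4)*2)*(13 + 4*(-4*(-4)*2))/2) = 974*((16*2)*(13 + 4*(16*2))/2) = 974*((1/2)*32*(13 + 4*32)) = 974*((1/2)*32*(13 + 128)) = 974*((1/2)*32*141) = 974*2256 = 2197344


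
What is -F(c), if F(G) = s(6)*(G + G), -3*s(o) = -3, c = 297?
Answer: -594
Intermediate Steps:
s(o) = 1 (s(o) = -1/3*(-3) = 1)
F(G) = 2*G (F(G) = 1*(G + G) = 1*(2*G) = 2*G)
-F(c) = -2*297 = -1*594 = -594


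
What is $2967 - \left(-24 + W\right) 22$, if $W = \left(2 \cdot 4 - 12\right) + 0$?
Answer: $3583$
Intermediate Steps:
$W = -4$ ($W = \left(8 - 12\right) + 0 = -4 + 0 = -4$)
$2967 - \left(-24 + W\right) 22 = 2967 - \left(-24 - 4\right) 22 = 2967 - \left(-28\right) 22 = 2967 - -616 = 2967 + 616 = 3583$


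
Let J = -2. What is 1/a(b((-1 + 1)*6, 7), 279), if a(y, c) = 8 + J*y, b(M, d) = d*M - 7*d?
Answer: 1/106 ≈ 0.0094340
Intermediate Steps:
b(M, d) = -7*d + M*d (b(M, d) = M*d - 7*d = -7*d + M*d)
a(y, c) = 8 - 2*y
1/a(b((-1 + 1)*6, 7), 279) = 1/(8 - 14*(-7 + (-1 + 1)*6)) = 1/(8 - 14*(-7 + 0*6)) = 1/(8 - 14*(-7 + 0)) = 1/(8 - 14*(-7)) = 1/(8 - 2*(-49)) = 1/(8 + 98) = 1/106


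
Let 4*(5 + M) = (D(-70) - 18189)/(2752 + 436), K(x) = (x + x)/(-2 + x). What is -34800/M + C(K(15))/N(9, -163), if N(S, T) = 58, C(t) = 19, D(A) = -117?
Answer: 12870098027/2379914 ≈ 5407.8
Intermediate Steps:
K(x) = 2*x/(-2 + x) (K(x) = (2*x)/(-2 + x) = 2*x/(-2 + x))
M = -41033/6376 (M = -5 + ((-117 - 18189)/(2752 + 436))/4 = -5 + (-18306/3188)/4 = -5 + (-18306*1/3188)/4 = -5 + (¼)*(-9153/1594) = -5 - 9153/6376 = -41033/6376 ≈ -6.4355)
-34800/M + C(K(15))/N(9, -163) = -34800/(-41033/6376) + 19/58 = -34800*(-6376/41033) + 19*(1/58) = 221884800/41033 + 19/58 = 12870098027/2379914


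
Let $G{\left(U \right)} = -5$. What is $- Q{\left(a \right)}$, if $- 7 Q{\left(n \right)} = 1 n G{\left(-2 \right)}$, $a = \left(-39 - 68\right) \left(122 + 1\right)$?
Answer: $\frac{65805}{7} \approx 9400.7$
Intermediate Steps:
$a = -13161$ ($a = \left(-107\right) 123 = -13161$)
$Q{\left(n \right)} = \frac{5 n}{7}$ ($Q{\left(n \right)} = - \frac{1 n \left(-5\right)}{7} = - \frac{n \left(-5\right)}{7} = - \frac{\left(-5\right) n}{7} = \frac{5 n}{7}$)
$- Q{\left(a \right)} = - \frac{5 \left(-13161\right)}{7} = \left(-1\right) \left(- \frac{65805}{7}\right) = \frac{65805}{7}$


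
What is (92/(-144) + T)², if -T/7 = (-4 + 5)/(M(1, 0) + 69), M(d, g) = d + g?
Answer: 17689/32400 ≈ 0.54596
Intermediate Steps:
T = -⅒ (T = -7*(-4 + 5)/((1 + 0) + 69) = -7/(1 + 69) = -7/70 = -7*1/70 = -⅒ ≈ -0.10000)
(92/(-144) + T)² = (92/(-144) - ⅒)² = (92*(-1/144) - ⅒)² = (-23/36 - ⅒)² = (-133/180)² = 17689/32400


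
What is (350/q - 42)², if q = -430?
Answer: 3389281/1849 ≈ 1833.0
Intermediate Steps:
(350/q - 42)² = (350/(-430) - 42)² = (350*(-1/430) - 42)² = (-35/43 - 42)² = (-1841/43)² = 3389281/1849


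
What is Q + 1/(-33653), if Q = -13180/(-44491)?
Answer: 443502049/1497255623 ≈ 0.29621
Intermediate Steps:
Q = 13180/44491 (Q = -13180*(-1/44491) = 13180/44491 ≈ 0.29624)
Q + 1/(-33653) = 13180/44491 + 1/(-33653) = 13180/44491 - 1/33653 = 443502049/1497255623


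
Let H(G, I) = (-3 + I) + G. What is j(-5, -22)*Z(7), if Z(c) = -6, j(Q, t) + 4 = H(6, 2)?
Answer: -6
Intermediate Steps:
H(G, I) = -3 + G + I
j(Q, t) = 1 (j(Q, t) = -4 + (-3 + 6 + 2) = -4 + 5 = 1)
j(-5, -22)*Z(7) = 1*(-6) = -6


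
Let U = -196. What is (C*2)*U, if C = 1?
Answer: -392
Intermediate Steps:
(C*2)*U = (1*2)*(-196) = 2*(-196) = -392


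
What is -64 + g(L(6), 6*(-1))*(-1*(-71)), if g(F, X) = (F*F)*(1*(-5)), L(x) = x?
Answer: -12844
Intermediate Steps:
g(F, X) = -5*F**2 (g(F, X) = F**2*(-5) = -5*F**2)
-64 + g(L(6), 6*(-1))*(-1*(-71)) = -64 + (-5*6**2)*(-1*(-71)) = -64 - 5*36*71 = -64 - 180*71 = -64 - 12780 = -12844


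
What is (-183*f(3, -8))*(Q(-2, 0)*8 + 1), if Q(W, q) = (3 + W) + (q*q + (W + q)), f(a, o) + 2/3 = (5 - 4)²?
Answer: 427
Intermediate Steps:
f(a, o) = ⅓ (f(a, o) = -⅔ + (5 - 4)² = -⅔ + 1² = -⅔ + 1 = ⅓)
Q(W, q) = 3 + q + q² + 2*W (Q(W, q) = (3 + W) + (q² + (W + q)) = (3 + W) + (W + q + q²) = 3 + q + q² + 2*W)
(-183*f(3, -8))*(Q(-2, 0)*8 + 1) = (-183*⅓)*((3 + 0 + 0² + 2*(-2))*8 + 1) = -61*((3 + 0 + 0 - 4)*8 + 1) = -61*(-1*8 + 1) = -61*(-8 + 1) = -61*(-7) = 427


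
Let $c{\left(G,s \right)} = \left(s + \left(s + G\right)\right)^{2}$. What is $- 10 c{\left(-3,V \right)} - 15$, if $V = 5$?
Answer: $-505$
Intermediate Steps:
$c{\left(G,s \right)} = \left(G + 2 s\right)^{2}$ ($c{\left(G,s \right)} = \left(s + \left(G + s\right)\right)^{2} = \left(G + 2 s\right)^{2}$)
$- 10 c{\left(-3,V \right)} - 15 = - 10 \left(-3 + 2 \cdot 5\right)^{2} - 15 = - 10 \left(-3 + 10\right)^{2} - 15 = - 10 \cdot 7^{2} - 15 = \left(-10\right) 49 - 15 = -490 - 15 = -505$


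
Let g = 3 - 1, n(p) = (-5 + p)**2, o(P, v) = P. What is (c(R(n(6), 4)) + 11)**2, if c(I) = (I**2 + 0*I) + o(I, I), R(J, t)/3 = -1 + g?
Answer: 529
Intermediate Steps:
g = 2
R(J, t) = 3 (R(J, t) = 3*(-1 + 2) = 3*1 = 3)
c(I) = I + I**2 (c(I) = (I**2 + 0*I) + I = (I**2 + 0) + I = I**2 + I = I + I**2)
(c(R(n(6), 4)) + 11)**2 = (3*(1 + 3) + 11)**2 = (3*4 + 11)**2 = (12 + 11)**2 = 23**2 = 529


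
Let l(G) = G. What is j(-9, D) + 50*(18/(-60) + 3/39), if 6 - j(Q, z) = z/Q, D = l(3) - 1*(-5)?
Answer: -499/117 ≈ -4.2650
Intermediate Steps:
D = 8 (D = 3 - 1*(-5) = 3 + 5 = 8)
j(Q, z) = 6 - z/Q
j(-9, D) + 50*(18/(-60) + 3/39) = (6 - 1*8/(-9)) + 50*(18/(-60) + 3/39) = (6 - 1*8*(-⅑)) + 50*(18*(-1/60) + 3*(1/39)) = (6 + 8/9) + 50*(-3/10 + 1/13) = 62/9 + 50*(-29/130) = 62/9 - 145/13 = -499/117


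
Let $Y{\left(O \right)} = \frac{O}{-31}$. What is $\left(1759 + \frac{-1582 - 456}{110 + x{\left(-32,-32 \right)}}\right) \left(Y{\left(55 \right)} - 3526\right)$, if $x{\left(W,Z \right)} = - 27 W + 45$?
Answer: $- \frac{192147277}{31} \approx -6.1983 \cdot 10^{6}$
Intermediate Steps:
$x{\left(W,Z \right)} = 45 - 27 W$
$Y{\left(O \right)} = - \frac{O}{31}$ ($Y{\left(O \right)} = O \left(- \frac{1}{31}\right) = - \frac{O}{31}$)
$\left(1759 + \frac{-1582 - 456}{110 + x{\left(-32,-32 \right)}}\right) \left(Y{\left(55 \right)} - 3526\right) = \left(1759 + \frac{-1582 - 456}{110 + \left(45 - -864\right)}\right) \left(\left(- \frac{1}{31}\right) 55 - 3526\right) = \left(1759 - \frac{2038}{110 + \left(45 + 864\right)}\right) \left(- \frac{55}{31} - 3526\right) = \left(1759 - \frac{2038}{110 + 909}\right) \left(- \frac{109361}{31}\right) = \left(1759 - \frac{2038}{1019}\right) \left(- \frac{109361}{31}\right) = \left(1759 - 2\right) \left(- \frac{109361}{31}\right) = 1757 \left(- \frac{109361}{31}\right) = - \frac{192147277}{31}$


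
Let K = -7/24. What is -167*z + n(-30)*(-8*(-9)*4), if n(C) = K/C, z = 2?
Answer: -1656/5 ≈ -331.20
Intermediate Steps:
K = -7/24 (K = -7*1/24 = -7/24 ≈ -0.29167)
n(C) = -7/(24*C)
-167*z + n(-30)*(-8*(-9)*4) = -167*2 + (-7/24/(-30))*(-8*(-9)*4) = -334 + (-7/24*(-1/30))*(72*4) = -334 + (7/720)*288 = -334 + 14/5 = -1656/5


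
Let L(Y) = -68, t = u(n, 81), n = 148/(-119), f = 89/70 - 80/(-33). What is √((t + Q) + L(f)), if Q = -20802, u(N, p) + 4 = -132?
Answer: 3*I*√2334 ≈ 144.93*I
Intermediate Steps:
f = 8537/2310 (f = 89*(1/70) - 80*(-1/33) = 89/70 + 80/33 = 8537/2310 ≈ 3.6957)
n = -148/119 (n = 148*(-1/119) = -148/119 ≈ -1.2437)
u(N, p) = -136 (u(N, p) = -4 - 132 = -136)
t = -136
√((t + Q) + L(f)) = √((-136 - 20802) - 68) = √(-20938 - 68) = √(-21006) = 3*I*√2334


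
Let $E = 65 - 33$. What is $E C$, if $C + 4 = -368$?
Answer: $-11904$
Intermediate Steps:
$C = -372$ ($C = -4 - 368 = -372$)
$E = 32$
$E C = 32 \left(-372\right) = -11904$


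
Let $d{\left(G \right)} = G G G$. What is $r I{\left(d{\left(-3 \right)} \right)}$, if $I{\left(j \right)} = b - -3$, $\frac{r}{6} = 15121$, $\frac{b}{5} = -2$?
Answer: $-635082$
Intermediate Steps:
$b = -10$ ($b = 5 \left(-2\right) = -10$)
$r = 90726$ ($r = 6 \cdot 15121 = 90726$)
$d{\left(G \right)} = G^{3}$ ($d{\left(G \right)} = G^{2} G = G^{3}$)
$I{\left(j \right)} = -7$ ($I{\left(j \right)} = -10 - -3 = -10 + 3 = -7$)
$r I{\left(d{\left(-3 \right)} \right)} = 90726 \left(-7\right) = -635082$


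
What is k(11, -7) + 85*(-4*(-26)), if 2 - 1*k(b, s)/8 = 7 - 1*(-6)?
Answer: 8752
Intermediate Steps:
k(b, s) = -88 (k(b, s) = 16 - 8*(7 - 1*(-6)) = 16 - 8*(7 + 6) = 16 - 8*13 = 16 - 104 = -88)
k(11, -7) + 85*(-4*(-26)) = -88 + 85*(-4*(-26)) = -88 + 85*104 = -88 + 8840 = 8752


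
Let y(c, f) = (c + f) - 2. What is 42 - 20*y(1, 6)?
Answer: -58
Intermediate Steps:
y(c, f) = -2 + c + f
42 - 20*y(1, 6) = 42 - 20*(-2 + 1 + 6) = 42 - 20*5 = 42 - 100 = -58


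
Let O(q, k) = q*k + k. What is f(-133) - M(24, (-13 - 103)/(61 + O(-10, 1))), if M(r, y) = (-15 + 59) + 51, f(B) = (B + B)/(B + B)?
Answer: -94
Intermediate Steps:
O(q, k) = k + k*q (O(q, k) = k*q + k = k + k*q)
f(B) = 1 (f(B) = (2*B)/((2*B)) = (2*B)*(1/(2*B)) = 1)
M(r, y) = 95 (M(r, y) = 44 + 51 = 95)
f(-133) - M(24, (-13 - 103)/(61 + O(-10, 1))) = 1 - 1*95 = 1 - 95 = -94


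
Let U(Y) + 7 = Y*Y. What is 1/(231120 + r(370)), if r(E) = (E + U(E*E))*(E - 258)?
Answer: 1/2099060591776 ≈ 4.7640e-13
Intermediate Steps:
U(Y) = -7 + Y**2 (U(Y) = -7 + Y*Y = -7 + Y**2)
r(E) = (-258 + E)*(-7 + E + E**4) (r(E) = (E + (-7 + (E*E)**2))*(E - 258) = (E + (-7 + (E**2)**2))*(-258 + E) = (E + (-7 + E**4))*(-258 + E) = (-7 + E + E**4)*(-258 + E) = (-258 + E)*(-7 + E + E**4))
1/(231120 + r(370)) = 1/(231120 + (1806 + 370**2 + 370**5 - 265*370 - 258*370**4)) = 1/(231120 + (1806 + 136900 + 6934395700000 - 98050 - 258*18741610000)) = 1/(231120 + (1806 + 136900 + 6934395700000 - 98050 - 4835335380000)) = 1/(231120 + 2099060360656) = 1/2099060591776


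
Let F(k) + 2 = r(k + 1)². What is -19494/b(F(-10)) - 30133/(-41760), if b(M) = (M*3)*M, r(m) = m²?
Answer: 1296064797493/1796535286560 ≈ 0.72142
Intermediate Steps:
F(k) = -2 + (1 + k)⁴ (F(k) = -2 + ((k + 1)²)² = -2 + ((1 + k)²)² = -2 + (1 + k)⁴)
b(M) = 3*M² (b(M) = (3*M)*M = 3*M²)
-19494/b(F(-10)) - 30133/(-41760) = -19494*1/(3*(-2 + (1 - 10)⁴)²) - 30133/(-41760) = -19494*1/(3*(-2 + (-9)⁴)²) - 30133*(-1/41760) = -19494*1/(3*(-2 + 6561)²) + 30133/41760 = -19494/(3*6559²) + 30133/41760 = -19494/(3*43020481) + 30133/41760 = -19494/129061443 + 30133/41760 = -19494*1/129061443 + 30133/41760 = -6498/43020481 + 30133/41760 = 1296064797493/1796535286560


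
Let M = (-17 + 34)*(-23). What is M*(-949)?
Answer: 371059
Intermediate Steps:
M = -391 (M = 17*(-23) = -391)
M*(-949) = -391*(-949) = 371059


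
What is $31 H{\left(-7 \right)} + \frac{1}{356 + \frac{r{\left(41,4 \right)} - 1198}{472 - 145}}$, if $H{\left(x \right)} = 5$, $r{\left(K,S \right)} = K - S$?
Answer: $\frac{5954744}{38417} \approx 155.0$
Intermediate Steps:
$31 H{\left(-7 \right)} + \frac{1}{356 + \frac{r{\left(41,4 \right)} - 1198}{472 - 145}} = 31 \cdot 5 + \frac{1}{356 + \frac{\left(41 - 4\right) - 1198}{472 - 145}} = 155 + \frac{1}{356 + \frac{\left(41 - 4\right) - 1198}{327}} = 155 + \frac{1}{356 + \left(37 - 1198\right) \frac{1}{327}} = 155 + \frac{1}{356 - \frac{387}{109}} = 155 + \frac{1}{\frac{38417}{109}} = 155 + \frac{109}{38417} = \frac{5954744}{38417}$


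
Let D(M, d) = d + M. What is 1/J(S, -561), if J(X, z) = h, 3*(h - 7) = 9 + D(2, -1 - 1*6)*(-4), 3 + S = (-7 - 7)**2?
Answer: 3/50 ≈ 0.060000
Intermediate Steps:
D(M, d) = M + d
S = 193 (S = -3 + (-7 - 7)**2 = -3 + (-14)**2 = -3 + 196 = 193)
h = 50/3 (h = 7 + (9 + (2 + (-1 - 1*6))*(-4))/3 = 7 + (9 + (2 + (-1 - 6))*(-4))/3 = 7 + (9 + (2 - 7)*(-4))/3 = 7 + (9 - 5*(-4))/3 = 7 + (9 + 20)/3 = 7 + (1/3)*29 = 7 + 29/3 = 50/3 ≈ 16.667)
J(X, z) = 50/3
1/J(S, -561) = 1/(50/3) = 3/50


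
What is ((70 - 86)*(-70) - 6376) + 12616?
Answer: 7360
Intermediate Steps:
((70 - 86)*(-70) - 6376) + 12616 = (-16*(-70) - 6376) + 12616 = (1120 - 6376) + 12616 = -5256 + 12616 = 7360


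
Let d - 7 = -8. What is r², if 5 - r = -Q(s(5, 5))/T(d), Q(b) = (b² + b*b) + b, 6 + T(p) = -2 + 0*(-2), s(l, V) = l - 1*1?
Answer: ¼ ≈ 0.25000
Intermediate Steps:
d = -1 (d = 7 - 8 = -1)
s(l, V) = -1 + l (s(l, V) = l - 1 = -1 + l)
T(p) = -8 (T(p) = -6 + (-2 + 0*(-2)) = -6 + (-2 + 0) = -6 - 2 = -8)
Q(b) = b + 2*b² (Q(b) = (b² + b²) + b = 2*b² + b = b + 2*b²)
r = ½ (r = 5 - (-1)*((-1 + 5)*(1 + 2*(-1 + 5)))/(-8) = 5 - (-1)*(4*(1 + 2*4))*(-⅛) = 5 - (-1)*(4*(1 + 8))*(-⅛) = 5 - (-1)*(4*9)*(-⅛) = 5 - (-1)*36*(-⅛) = 5 - (-1)*(-9)/2 = 5 - 1*9/2 = 5 - 9/2 = ½ ≈ 0.50000)
r² = (½)² = ¼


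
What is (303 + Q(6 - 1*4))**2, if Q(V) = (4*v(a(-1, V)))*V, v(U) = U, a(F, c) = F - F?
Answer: 91809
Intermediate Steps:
a(F, c) = 0
Q(V) = 0 (Q(V) = (4*0)*V = 0*V = 0)
(303 + Q(6 - 1*4))**2 = (303 + 0)**2 = 303**2 = 91809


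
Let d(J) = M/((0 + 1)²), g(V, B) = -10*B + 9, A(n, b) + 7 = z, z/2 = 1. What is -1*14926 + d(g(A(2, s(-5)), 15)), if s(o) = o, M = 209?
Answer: -14717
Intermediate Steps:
z = 2 (z = 2*1 = 2)
A(n, b) = -5 (A(n, b) = -7 + 2 = -5)
g(V, B) = 9 - 10*B
d(J) = 209 (d(J) = 209/((0 + 1)²) = 209/(1²) = 209/1 = 209*1 = 209)
-1*14926 + d(g(A(2, s(-5)), 15)) = -1*14926 + 209 = -14926 + 209 = -14717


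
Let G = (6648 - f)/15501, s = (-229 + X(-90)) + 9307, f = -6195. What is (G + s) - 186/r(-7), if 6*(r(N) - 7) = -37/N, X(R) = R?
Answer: 15333022083/1710277 ≈ 8965.2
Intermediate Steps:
r(N) = 7 - 37/(6*N) (r(N) = 7 + (-37/N)/6 = 7 - 37/(6*N))
s = 8988 (s = (-229 - 90) + 9307 = -319 + 9307 = 8988)
G = 4281/5167 (G = (6648 - 1*(-6195))/15501 = (6648 + 6195)*(1/15501) = 12843*(1/15501) = 4281/5167 ≈ 0.82853)
(G + s) - 186/r(-7) = (4281/5167 + 8988) - 186/(7 - 37/6/(-7)) = 46445277/5167 - 186/(7 - 37/6*(-⅐)) = 46445277/5167 - 186/(7 + 37/42) = 46445277/5167 - 186/331/42 = 46445277/5167 - 186*42/331 = 46445277/5167 - 7812/331 = 15333022083/1710277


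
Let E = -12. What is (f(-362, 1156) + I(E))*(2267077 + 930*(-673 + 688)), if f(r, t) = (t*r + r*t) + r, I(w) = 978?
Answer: -1907686748856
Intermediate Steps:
f(r, t) = r + 2*r*t (f(r, t) = (r*t + r*t) + r = 2*r*t + r = r + 2*r*t)
(f(-362, 1156) + I(E))*(2267077 + 930*(-673 + 688)) = (-362*(1 + 2*1156) + 978)*(2267077 + 930*(-673 + 688)) = (-362*(1 + 2312) + 978)*(2267077 + 930*15) = (-362*2313 + 978)*(2267077 + 13950) = (-837306 + 978)*2281027 = -836328*2281027 = -1907686748856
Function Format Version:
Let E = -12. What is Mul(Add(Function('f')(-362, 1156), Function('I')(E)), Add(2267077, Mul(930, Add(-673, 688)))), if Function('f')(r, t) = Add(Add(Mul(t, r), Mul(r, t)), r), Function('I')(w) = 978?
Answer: -1907686748856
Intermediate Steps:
Function('f')(r, t) = Add(r, Mul(2, r, t)) (Function('f')(r, t) = Add(Add(Mul(r, t), Mul(r, t)), r) = Add(Mul(2, r, t), r) = Add(r, Mul(2, r, t)))
Mul(Add(Function('f')(-362, 1156), Function('I')(E)), Add(2267077, Mul(930, Add(-673, 688)))) = Mul(Add(Mul(-362, Add(1, Mul(2, 1156))), 978), Add(2267077, Mul(930, Add(-673, 688)))) = Mul(Add(Mul(-362, Add(1, 2312)), 978), Add(2267077, Mul(930, 15))) = Mul(Add(Mul(-362, 2313), 978), Add(2267077, 13950)) = Mul(Add(-837306, 978), 2281027) = Mul(-836328, 2281027) = -1907686748856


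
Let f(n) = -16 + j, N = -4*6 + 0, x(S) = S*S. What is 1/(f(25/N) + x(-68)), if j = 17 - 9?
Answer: 1/4616 ≈ 0.00021664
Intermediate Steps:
x(S) = S²
N = -24 (N = -24 + 0 = -24)
j = 8
f(n) = -8 (f(n) = -16 + 8 = -8)
1/(f(25/N) + x(-68)) = 1/(-8 + (-68)²) = 1/(-8 + 4624) = 1/4616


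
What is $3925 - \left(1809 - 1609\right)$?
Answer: $3725$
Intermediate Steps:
$3925 - \left(1809 - 1609\right) = 3925 - 200 = 3725$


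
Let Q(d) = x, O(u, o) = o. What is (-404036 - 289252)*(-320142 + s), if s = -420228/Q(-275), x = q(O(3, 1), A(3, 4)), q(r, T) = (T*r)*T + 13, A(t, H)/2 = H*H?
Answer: 230454118380816/1037 ≈ 2.2223e+11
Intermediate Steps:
A(t, H) = 2*H² (A(t, H) = 2*(H*H) = 2*H²)
q(r, T) = 13 + r*T² (q(r, T) = r*T² + 13 = 13 + r*T²)
x = 1037 (x = 13 + 1*(2*4²)² = 13 + 1*(2*16)² = 13 + 1*32² = 13 + 1*1024 = 13 + 1024 = 1037)
Q(d) = 1037
s = -420228/1037 ≈ -405.23
(-404036 - 289252)*(-320142 + s) = (-404036 - 289252)*(-320142 - 420228/1037) = -693288*(-332407482/1037) = 230454118380816/1037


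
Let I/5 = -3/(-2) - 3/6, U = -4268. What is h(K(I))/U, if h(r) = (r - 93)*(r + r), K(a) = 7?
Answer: 301/1067 ≈ 0.28210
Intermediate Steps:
I = 5 (I = 5*(-3/(-2) - 3/6) = 5*(-3*(-½) - 3*⅙) = 5*(3/2 - ½) = 5*1 = 5)
h(r) = 2*r*(-93 + r) (h(r) = (-93 + r)*(2*r) = 2*r*(-93 + r))
h(K(I))/U = (2*7*(-93 + 7))/(-4268) = (2*7*(-86))*(-1/4268) = -1204*(-1/4268) = 301/1067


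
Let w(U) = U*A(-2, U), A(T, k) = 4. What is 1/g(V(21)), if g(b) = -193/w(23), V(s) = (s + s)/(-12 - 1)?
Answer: -92/193 ≈ -0.47668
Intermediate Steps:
w(U) = 4*U (w(U) = U*4 = 4*U)
V(s) = -2*s/13 (V(s) = (2*s)/(-13) = (2*s)*(-1/13) = -2*s/13)
g(b) = -193/92 (g(b) = -193/(4*23) = -193/92)
1/g(V(21)) = 1/(-193/92) = -92/193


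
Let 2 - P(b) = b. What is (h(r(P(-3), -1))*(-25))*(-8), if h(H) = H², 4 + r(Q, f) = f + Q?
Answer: 0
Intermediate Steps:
P(b) = 2 - b
r(Q, f) = -4 + Q + f (r(Q, f) = -4 + (f + Q) = -4 + (Q + f) = -4 + Q + f)
(h(r(P(-3), -1))*(-25))*(-8) = ((-4 + (2 - 1*(-3)) - 1)²*(-25))*(-8) = ((-4 + (2 + 3) - 1)²*(-25))*(-8) = ((-4 + 5 - 1)²*(-25))*(-8) = (0²*(-25))*(-8) = (0*(-25))*(-8) = 0*(-8) = 0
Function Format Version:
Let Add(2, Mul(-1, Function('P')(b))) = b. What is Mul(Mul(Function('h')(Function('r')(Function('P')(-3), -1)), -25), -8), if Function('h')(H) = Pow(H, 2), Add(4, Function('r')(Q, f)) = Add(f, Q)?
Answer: 0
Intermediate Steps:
Function('P')(b) = Add(2, Mul(-1, b))
Function('r')(Q, f) = Add(-4, Q, f) (Function('r')(Q, f) = Add(-4, Add(f, Q)) = Add(-4, Add(Q, f)) = Add(-4, Q, f))
Mul(Mul(Function('h')(Function('r')(Function('P')(-3), -1)), -25), -8) = Mul(Mul(Pow(Add(-4, Add(2, Mul(-1, -3)), -1), 2), -25), -8) = Mul(Mul(Pow(Add(-4, Add(2, 3), -1), 2), -25), -8) = Mul(Mul(Pow(Add(-4, 5, -1), 2), -25), -8) = Mul(Mul(Pow(0, 2), -25), -8) = Mul(Mul(0, -25), -8) = Mul(0, -8) = 0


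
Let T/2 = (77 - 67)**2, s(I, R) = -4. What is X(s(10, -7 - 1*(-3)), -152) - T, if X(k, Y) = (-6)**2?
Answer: -164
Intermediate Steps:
X(k, Y) = 36
T = 200 (T = 2*(77 - 67)**2 = 2*10**2 = 2*100 = 200)
X(s(10, -7 - 1*(-3)), -152) - T = 36 - 1*200 = 36 - 200 = -164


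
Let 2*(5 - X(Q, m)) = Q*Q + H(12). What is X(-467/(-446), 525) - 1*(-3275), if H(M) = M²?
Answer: 1276026967/397832 ≈ 3207.5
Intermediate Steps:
X(Q, m) = -67 - Q²/2 (X(Q, m) = 5 - (Q*Q + 12²)/2 = 5 - (Q² + 144)/2 = 5 - (144 + Q²)/2 = 5 + (-72 - Q²/2) = -67 - Q²/2)
X(-467/(-446), 525) - 1*(-3275) = (-67 - (-467/(-446))²/2) - 1*(-3275) = (-67 - (-467*(-1/446))²/2) + 3275 = (-67 - (467/446)²/2) + 3275 = (-67 - ½*218089/198916) + 3275 = (-67 - 218089/397832) + 3275 = -26872833/397832 + 3275 = 1276026967/397832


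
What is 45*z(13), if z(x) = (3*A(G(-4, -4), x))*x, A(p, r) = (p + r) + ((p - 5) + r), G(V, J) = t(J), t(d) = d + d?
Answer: 8775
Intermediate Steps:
t(d) = 2*d
G(V, J) = 2*J
A(p, r) = -5 + 2*p + 2*r (A(p, r) = (p + r) + ((-5 + p) + r) = (p + r) + (-5 + p + r) = -5 + 2*p + 2*r)
z(x) = x*(-63 + 6*x) (z(x) = (3*(-5 + 2*(2*(-4)) + 2*x))*x = (3*(-5 + 2*(-8) + 2*x))*x = (3*(-5 - 16 + 2*x))*x = (3*(-21 + 2*x))*x = (-63 + 6*x)*x = x*(-63 + 6*x))
45*z(13) = 45*(3*13*(-21 + 2*13)) = 45*(3*13*(-21 + 26)) = 45*(3*13*5) = 45*195 = 8775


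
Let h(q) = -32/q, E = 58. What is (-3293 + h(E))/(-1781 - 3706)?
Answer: 95513/159123 ≈ 0.60025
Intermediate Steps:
(-3293 + h(E))/(-1781 - 3706) = (-3293 - 32/58)/(-1781 - 3706) = (-3293 - 32*1/58)/(-5487) = (-3293 - 16/29)*(-1/5487) = -95513/29*(-1/5487) = 95513/159123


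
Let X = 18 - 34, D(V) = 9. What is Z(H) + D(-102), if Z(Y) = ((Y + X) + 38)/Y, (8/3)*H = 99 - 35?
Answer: 131/12 ≈ 10.917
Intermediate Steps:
X = -16
H = 24 (H = 3*(99 - 35)/8 = (3/8)*64 = 24)
Z(Y) = (22 + Y)/Y (Z(Y) = ((Y - 16) + 38)/Y = ((-16 + Y) + 38)/Y = (22 + Y)/Y)
Z(H) + D(-102) = (22 + 24)/24 + 9 = (1/24)*46 + 9 = 23/12 + 9 = 131/12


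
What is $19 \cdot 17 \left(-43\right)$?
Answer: $-13889$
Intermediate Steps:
$19 \cdot 17 \left(-43\right) = 323 \left(-43\right) = -13889$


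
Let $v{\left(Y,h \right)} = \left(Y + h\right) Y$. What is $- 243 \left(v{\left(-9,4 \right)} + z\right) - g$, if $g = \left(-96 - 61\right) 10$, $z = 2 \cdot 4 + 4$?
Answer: $-12281$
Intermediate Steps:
$z = 12$ ($z = 8 + 4 = 12$)
$v{\left(Y,h \right)} = Y \left(Y + h\right)$
$g = -1570$ ($g = \left(-157\right) 10 = -1570$)
$- 243 \left(v{\left(-9,4 \right)} + z\right) - g = - 243 \left(- 9 \left(-9 + 4\right) + 12\right) - -1570 = - 243 \left(\left(-9\right) \left(-5\right) + 12\right) + 1570 = - 243 \left(45 + 12\right) + 1570 = \left(-243\right) 57 + 1570 = -13851 + 1570 = -12281$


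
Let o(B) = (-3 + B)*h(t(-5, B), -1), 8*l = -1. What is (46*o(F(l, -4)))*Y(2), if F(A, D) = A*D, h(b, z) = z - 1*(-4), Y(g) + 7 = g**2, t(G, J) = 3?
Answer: 1035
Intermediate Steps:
l = -1/8 (l = (1/8)*(-1) = -1/8 ≈ -0.12500)
Y(g) = -7 + g**2
h(b, z) = 4 + z (h(b, z) = z + 4 = 4 + z)
o(B) = -9 + 3*B (o(B) = (-3 + B)*(4 - 1) = (-3 + B)*3 = -9 + 3*B)
(46*o(F(l, -4)))*Y(2) = (46*(-9 + 3*(-1/8*(-4))))*(-7 + 2**2) = (46*(-9 + 3*(1/2)))*(-7 + 4) = (46*(-9 + 3/2))*(-3) = (46*(-15/2))*(-3) = -345*(-3) = 1035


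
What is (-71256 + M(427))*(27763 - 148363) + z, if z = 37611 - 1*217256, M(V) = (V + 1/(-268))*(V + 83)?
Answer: -17669538545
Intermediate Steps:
M(V) = (83 + V)*(-1/268 + V) (M(V) = (V - 1/268)*(83 + V) = (-1/268 + V)*(83 + V) = (83 + V)*(-1/268 + V))
z = -179645 (z = 37611 - 217256 = -179645)
(-71256 + M(427))*(27763 - 148363) + z = (-71256 + (-83/268 + 427**2 + (22243/268)*427))*(27763 - 148363) - 179645 = (-71256 + (-83/268 + 182329 + 9497761/268))*(-120600) - 179645 = (-71256 + 29180925/134)*(-120600) - 179645 = (19632621/134)*(-120600) - 179645 = -17669358900 - 179645 = -17669538545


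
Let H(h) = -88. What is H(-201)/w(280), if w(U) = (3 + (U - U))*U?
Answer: -11/105 ≈ -0.10476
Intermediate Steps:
w(U) = 3*U (w(U) = (3 + 0)*U = 3*U)
H(-201)/w(280) = -88/(3*280) = -88/840 = -88*1/840 = -11/105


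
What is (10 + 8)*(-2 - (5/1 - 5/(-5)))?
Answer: -144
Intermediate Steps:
(10 + 8)*(-2 - (5/1 - 5/(-5))) = 18*(-2 - (5*1 - 5*(-⅕))) = 18*(-2 - (5 + 1)) = 18*(-2 - 1*6) = 18*(-2 - 6) = 18*(-8) = -144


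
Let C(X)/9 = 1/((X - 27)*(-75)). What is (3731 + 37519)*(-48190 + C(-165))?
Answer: -63610799175/32 ≈ -1.9878e+9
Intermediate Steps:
C(X) = -3/(25*(-27 + X)) (C(X) = 9*(1/((X - 27)*(-75))) = 9*(-1/75/(-27 + X)) = 9*(-1/(75*(-27 + X))) = -3/(25*(-27 + X)))
(3731 + 37519)*(-48190 + C(-165)) = (3731 + 37519)*(-48190 - 3/(-675 + 25*(-165))) = 41250*(-48190 - 3/(-675 - 4125)) = 41250*(-48190 - 3/(-4800)) = 41250*(-48190 - 3*(-1/4800)) = 41250*(-48190 + 1/1600) = 41250*(-77103999/1600) = -63610799175/32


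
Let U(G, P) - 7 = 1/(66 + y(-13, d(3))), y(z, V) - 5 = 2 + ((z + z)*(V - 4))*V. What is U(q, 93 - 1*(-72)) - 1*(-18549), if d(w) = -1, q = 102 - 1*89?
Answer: 1057691/57 ≈ 18556.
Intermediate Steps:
q = 13 (q = 102 - 89 = 13)
y(z, V) = 7 + 2*V*z*(-4 + V) (y(z, V) = 5 + (2 + ((z + z)*(V - 4))*V) = 5 + (2 + ((2*z)*(-4 + V))*V) = 5 + (2 + (2*z*(-4 + V))*V) = 5 + (2 + 2*V*z*(-4 + V)) = 7 + 2*V*z*(-4 + V))
U(G, P) = 398/57 (U(G, P) = 7 + 1/(66 + (7 - 8*(-1)*(-13) + 2*(-13)*(-1)²)) = 7 + 1/(66 + (7 - 104 + 2*(-13)*1)) = 7 + 1/(66 + (7 - 104 - 26)) = 7 + 1/(66 - 123) = 7 + 1/(-57) = 7 - 1/57 = 398/57)
U(q, 93 - 1*(-72)) - 1*(-18549) = 398/57 - 1*(-18549) = 398/57 + 18549 = 1057691/57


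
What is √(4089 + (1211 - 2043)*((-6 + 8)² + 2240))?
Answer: 9*I*√22999 ≈ 1364.9*I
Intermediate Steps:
√(4089 + (1211 - 2043)*((-6 + 8)² + 2240)) = √(4089 - 832*(2² + 2240)) = √(4089 - 832*(4 + 2240)) = √(4089 - 832*2244) = √(4089 - 1867008) = √(-1862919) = 9*I*√22999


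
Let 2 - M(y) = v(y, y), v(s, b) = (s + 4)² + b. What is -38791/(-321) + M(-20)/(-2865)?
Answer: 37070443/306555 ≈ 120.93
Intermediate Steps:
v(s, b) = b + (4 + s)² (v(s, b) = (4 + s)² + b = b + (4 + s)²)
M(y) = 2 - y - (4 + y)² (M(y) = 2 - (y + (4 + y)²) = 2 + (-y - (4 + y)²) = 2 - y - (4 + y)²)
-38791/(-321) + M(-20)/(-2865) = -38791/(-321) + (2 - 1*(-20) - (4 - 20)²)/(-2865) = -38791*(-1/321) + (2 + 20 - 1*(-16)²)*(-1/2865) = 38791/321 + (2 + 20 - 1*256)*(-1/2865) = 38791/321 + (2 + 20 - 256)*(-1/2865) = 38791/321 - 234*(-1/2865) = 38791/321 + 78/955 = 37070443/306555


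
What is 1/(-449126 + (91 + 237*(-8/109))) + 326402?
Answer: 15976304363713/48946711 ≈ 3.2640e+5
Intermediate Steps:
1/(-449126 + (91 + 237*(-8/109))) + 326402 = 1/(-449126 + (91 - 1896/109)) + 326402 = 1/(-449126 + 8023/109) + 326402 = 1/(-48946711/109) + 326402 = -109/48946711 + 326402 = 15976304363713/48946711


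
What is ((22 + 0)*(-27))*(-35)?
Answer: 20790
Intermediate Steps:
((22 + 0)*(-27))*(-35) = (22*(-27))*(-35) = -594*(-35) = 20790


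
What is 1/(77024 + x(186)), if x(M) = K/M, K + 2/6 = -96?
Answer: 558/42979103 ≈ 1.2983e-5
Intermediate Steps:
K = -289/3 (K = -⅓ - 96 = -289/3 ≈ -96.333)
x(M) = -289/(3*M)
1/(77024 + x(186)) = 1/(77024 - 289/3/186) = 1/(77024 - 289/3*1/186) = 1/(77024 - 289/558) = 1/(42979103/558) = 558/42979103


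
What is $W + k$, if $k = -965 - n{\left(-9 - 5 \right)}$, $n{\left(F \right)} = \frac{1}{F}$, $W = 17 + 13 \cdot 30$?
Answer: $- \frac{7811}{14} \approx -557.93$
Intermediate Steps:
$W = 407$ ($W = 17 + 390 = 407$)
$k = - \frac{13509}{14}$ ($k = -965 - \frac{1}{-9 - 5} = -965 - \frac{1}{-14} = -965 - - \frac{1}{14} = -965 + \frac{1}{14} = - \frac{13509}{14} \approx -964.93$)
$W + k = 407 - \frac{13509}{14} = - \frac{7811}{14}$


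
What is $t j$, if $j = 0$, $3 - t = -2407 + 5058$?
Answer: $0$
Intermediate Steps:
$t = -2648$ ($t = 3 - \left(-2407 + 5058\right) = 3 - 2651 = -2648$)
$t j = \left(-2648\right) 0 = 0$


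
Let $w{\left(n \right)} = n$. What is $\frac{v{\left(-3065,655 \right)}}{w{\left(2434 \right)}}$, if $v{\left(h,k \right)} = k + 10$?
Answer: $\frac{665}{2434} \approx 0.27321$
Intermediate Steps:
$v{\left(h,k \right)} = 10 + k$
$\frac{v{\left(-3065,655 \right)}}{w{\left(2434 \right)}} = \frac{10 + 655}{2434} = 665 \cdot \frac{1}{2434} = \frac{665}{2434}$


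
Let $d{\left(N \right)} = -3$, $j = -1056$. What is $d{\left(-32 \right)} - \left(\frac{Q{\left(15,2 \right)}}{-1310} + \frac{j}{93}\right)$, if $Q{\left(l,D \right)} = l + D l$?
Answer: $\frac{68137}{8122} \approx 8.3892$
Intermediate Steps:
$d{\left(-32 \right)} - \left(\frac{Q{\left(15,2 \right)}}{-1310} + \frac{j}{93}\right) = -3 - \left(\frac{15 \left(1 + 2\right)}{-1310} - \frac{1056}{93}\right) = -3 - \left(15 \cdot 3 \left(- \frac{1}{1310}\right) - \frac{352}{31}\right) = -3 - \left(45 \left(- \frac{1}{1310}\right) - \frac{352}{31}\right) = -3 - \left(- \frac{9}{262} - \frac{352}{31}\right) = -3 - - \frac{92503}{8122} = -3 + \frac{92503}{8122} = \frac{68137}{8122}$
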